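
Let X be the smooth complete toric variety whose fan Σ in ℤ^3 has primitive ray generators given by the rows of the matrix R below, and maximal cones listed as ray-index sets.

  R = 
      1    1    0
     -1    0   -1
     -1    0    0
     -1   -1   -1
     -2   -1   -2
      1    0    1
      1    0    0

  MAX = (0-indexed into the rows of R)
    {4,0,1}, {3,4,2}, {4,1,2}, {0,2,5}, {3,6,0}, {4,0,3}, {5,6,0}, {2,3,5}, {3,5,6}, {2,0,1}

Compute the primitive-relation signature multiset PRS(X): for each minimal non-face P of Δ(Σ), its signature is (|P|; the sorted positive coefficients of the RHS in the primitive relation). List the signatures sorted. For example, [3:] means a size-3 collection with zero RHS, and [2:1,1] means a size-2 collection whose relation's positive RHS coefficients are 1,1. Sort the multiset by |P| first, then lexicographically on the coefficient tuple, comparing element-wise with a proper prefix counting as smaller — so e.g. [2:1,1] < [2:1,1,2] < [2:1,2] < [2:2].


9 collections generate NE(X_Σ); each relation:

  {1,5}:  v_{1} + v_{5} = 0 ; sig = [2:]
  {2,6}:  v_{2} + v_{6} = 0 ; sig = [2:]
  {1,3}:  v_{1} + v_{3} = v_{4} ; sig = [2:1]
  {4,5}:  v_{4} + v_{5} = v_{3} ; sig = [2:1]
  {1,6}:  v_{1} + v_{6} = v_{0} + v_{3} ; sig = [2:1,1]
  {4,6}:  v_{4} + v_{6} = v_{0} + 2·v_{3} ; sig = [2:1,2]
  {0,2,3}:  v_{0} + v_{2} + v_{3} = v_{1} ; sig = [3:1]
  {0,3,5}:  v_{0} + v_{3} + v_{5} = v_{6} ; sig = [3:1]
  {0,2,4}:  v_{0} + v_{2} + v_{4} = 2·v_{1} ; sig = [3:2]

Hence PRS(X_Σ) =
    [2:]
    [2:]
    [2:1]
    [2:1]
    [2:1,1]
    [2:1,2]
    [3:1]
    [3:1]
    [3:2]


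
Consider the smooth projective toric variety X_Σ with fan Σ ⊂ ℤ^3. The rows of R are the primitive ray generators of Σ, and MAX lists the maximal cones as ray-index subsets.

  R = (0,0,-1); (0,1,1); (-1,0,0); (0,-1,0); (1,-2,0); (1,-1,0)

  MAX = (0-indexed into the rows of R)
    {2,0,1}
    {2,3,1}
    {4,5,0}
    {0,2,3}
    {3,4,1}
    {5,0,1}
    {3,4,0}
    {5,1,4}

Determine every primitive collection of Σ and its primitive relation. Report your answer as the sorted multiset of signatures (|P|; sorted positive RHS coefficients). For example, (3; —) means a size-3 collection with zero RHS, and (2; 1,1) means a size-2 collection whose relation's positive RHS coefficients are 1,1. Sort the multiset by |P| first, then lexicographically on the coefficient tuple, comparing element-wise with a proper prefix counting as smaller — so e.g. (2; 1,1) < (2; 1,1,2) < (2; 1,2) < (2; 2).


|primitive collections| = 5. Relations:

  {2,5}:  v_{2} + v_{5} = v_{3}  so sig = (2; 1)
  {3,5}:  v_{3} + v_{5} = v_{4}  so sig = (2; 1)
  {2,4}:  v_{2} + v_{4} = 2·v_{3}  so sig = (2; 2)
  {0,1,3}:  v_{0} + v_{1} + v_{3} = 0  so sig = (3; —)
  {0,1,4}:  v_{0} + v_{1} + v_{4} = v_{5}  so sig = (3; 1)

Sorted signature multiset PRS(X):
    |P|=2: 3 collections, coeffs (1), (1), (2)
    |P|=3: 2 collections, coeffs (), (1)


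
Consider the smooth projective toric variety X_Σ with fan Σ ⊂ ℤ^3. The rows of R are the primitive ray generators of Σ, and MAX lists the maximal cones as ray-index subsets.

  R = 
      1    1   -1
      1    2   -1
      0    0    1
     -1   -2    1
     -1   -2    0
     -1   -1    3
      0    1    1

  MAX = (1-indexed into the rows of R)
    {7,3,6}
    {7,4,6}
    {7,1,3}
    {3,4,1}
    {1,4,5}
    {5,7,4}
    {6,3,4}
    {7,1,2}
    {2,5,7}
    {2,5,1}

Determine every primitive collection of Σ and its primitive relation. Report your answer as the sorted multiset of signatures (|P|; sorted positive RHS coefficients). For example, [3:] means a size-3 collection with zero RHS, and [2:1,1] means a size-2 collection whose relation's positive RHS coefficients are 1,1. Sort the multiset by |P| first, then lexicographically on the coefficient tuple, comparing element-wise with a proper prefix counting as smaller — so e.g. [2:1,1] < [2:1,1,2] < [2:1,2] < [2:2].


Minimal non-faces — 9 found among 7 rays, 10 max cones:

  • {2,4}:  v_{2} + v_{4} = 0  ⟹  sig = [2:]
  • {3,5}:  v_{3} + v_{5} = v_{4}  ⟹  sig = [2:1]
  • {2,3}:  v_{2} + v_{3} = v_{1} + v_{7}  ⟹  sig = [2:1,1]
  • {2,6}:  v_{2} + v_{6} = v_{3} + v_{7}  ⟹  sig = [2:1,1]
  • {5,6}:  v_{5} + v_{6} = 2·v_{4} + v_{7}  ⟹  sig = [2:1,2]
  • {1,6}:  v_{1} + v_{6} = 2·v_{3}  ⟹  sig = [2:2]
  • {1,5,7}:  v_{1} + v_{5} + v_{7} = 0  ⟹  sig = [3:]
  • {1,4,7}:  v_{1} + v_{4} + v_{7} = v_{3}  ⟹  sig = [3:1]
  • {3,4,7}:  v_{3} + v_{4} + v_{7} = v_{6}  ⟹  sig = [3:1]

Signatures (|P|; sorted positive RHS coefficients), sorted:
    [2:]
    [2:1]
    [2:1,1]
    [2:1,1]
    [2:1,2]
    [2:2]
    [3:]
    [3:1]
    [3:1]


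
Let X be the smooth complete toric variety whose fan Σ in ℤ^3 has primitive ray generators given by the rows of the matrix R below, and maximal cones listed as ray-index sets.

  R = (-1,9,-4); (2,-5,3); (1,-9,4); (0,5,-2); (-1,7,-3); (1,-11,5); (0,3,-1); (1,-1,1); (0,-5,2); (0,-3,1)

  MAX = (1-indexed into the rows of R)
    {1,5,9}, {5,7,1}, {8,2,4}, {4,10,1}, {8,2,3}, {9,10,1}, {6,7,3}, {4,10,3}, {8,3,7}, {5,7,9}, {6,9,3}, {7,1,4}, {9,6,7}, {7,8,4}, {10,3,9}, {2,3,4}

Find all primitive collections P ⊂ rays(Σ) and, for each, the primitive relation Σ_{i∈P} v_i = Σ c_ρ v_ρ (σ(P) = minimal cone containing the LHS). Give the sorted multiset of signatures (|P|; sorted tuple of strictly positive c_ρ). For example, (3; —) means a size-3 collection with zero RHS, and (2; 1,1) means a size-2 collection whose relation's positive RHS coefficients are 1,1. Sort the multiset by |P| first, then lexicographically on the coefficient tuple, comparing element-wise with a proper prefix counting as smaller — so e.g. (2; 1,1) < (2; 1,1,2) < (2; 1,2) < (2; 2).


Minimal non-faces — 25 found among 10 rays, 16 max cones:

  P = {1,3}:  v_{1} + v_{3} = 0  →  sig = (2; —)
  P = {4,9}:  v_{4} + v_{9} = 0  →  sig = (2; —)
  P = {7,10}:  v_{7} + v_{10} = 0  →  sig = (2; —)
  P = {1,2}:  v_{1} + v_{2} = v_{4} + v_{8}  →  sig = (2; 1,1)
  P = {1,6}:  v_{1} + v_{6} = v_{7} + v_{9}  →  sig = (2; 1,1)
  P = {1,8}:  v_{1} + v_{8} = v_{4} + v_{7}  →  sig = (2; 1,1)
  P = {2,5}:  v_{2} + v_{5} = v_{7} + v_{8}  →  sig = (2; 1,1)
  P = {2,9}:  v_{2} + v_{9} = v_{3} + v_{8}  →  sig = (2; 1,1)
  P = {3,5}:  v_{3} + v_{5} = v_{7} + v_{9}  →  sig = (2; 1,1)
  P = {4,5}:  v_{4} + v_{5} = v_{1} + v_{7}  →  sig = (2; 1,1)
  P = {4,6}:  v_{4} + v_{6} = v_{3} + v_{7}  →  sig = (2; 1,1)
  P = {5,10}:  v_{5} + v_{10} = v_{1} + v_{9}  →  sig = (2; 1,1)
  P = {6,10}:  v_{6} + v_{10} = v_{3} + v_{9}  →  sig = (2; 1,1)
  P = {8,9}:  v_{8} + v_{9} = v_{3} + v_{7}  →  sig = (2; 1,1)
  P = {8,10}:  v_{8} + v_{10} = v_{3} + v_{4}  →  sig = (2; 1,1)
  P = {2,6}:  v_{2} + v_{6} = 2·v_{3} + v_{7} + v_{8}  →  sig = (2; 1,1,2)
  P = {2,7}:  v_{2} + v_{7} = 2·v_{8}  →  sig = (2; 2)
  P = {5,8}:  v_{5} + v_{8} = 2·v_{7}  →  sig = (2; 2)
  P = {2,10}:  v_{2} + v_{10} = 2·v_{3} + 2·v_{4}  →  sig = (2; 2,2)
  P = {5,6}:  v_{5} + v_{6} = 2·v_{7} + 2·v_{9}  →  sig = (2; 2,2)
  P = {6,8}:  v_{6} + v_{8} = 2·v_{3} + 2·v_{7}  →  sig = (2; 2,2)
  P = {1,7,9}:  v_{1} + v_{7} + v_{9} = v_{5}  →  sig = (3; 1)
  P = {3,4,7}:  v_{3} + v_{4} + v_{7} = v_{8}  →  sig = (3; 1)
  P = {3,4,8}:  v_{3} + v_{4} + v_{8} = v_{2}  →  sig = (3; 1)
  P = {3,7,9}:  v_{3} + v_{7} + v_{9} = v_{6}  →  sig = (3; 1)

Signatures (|P|; sorted positive RHS coefficients), sorted:
[(2; —), (2; —), (2; —), (2; 1,1), (2; 1,1), (2; 1,1), (2; 1,1), (2; 1,1), (2; 1,1), (2; 1,1), (2; 1,1), (2; 1,1), (2; 1,1), (2; 1,1), (2; 1,1), (2; 1,1,2), (2; 2), (2; 2), (2; 2,2), (2; 2,2), (2; 2,2), (3; 1), (3; 1), (3; 1), (3; 1)]


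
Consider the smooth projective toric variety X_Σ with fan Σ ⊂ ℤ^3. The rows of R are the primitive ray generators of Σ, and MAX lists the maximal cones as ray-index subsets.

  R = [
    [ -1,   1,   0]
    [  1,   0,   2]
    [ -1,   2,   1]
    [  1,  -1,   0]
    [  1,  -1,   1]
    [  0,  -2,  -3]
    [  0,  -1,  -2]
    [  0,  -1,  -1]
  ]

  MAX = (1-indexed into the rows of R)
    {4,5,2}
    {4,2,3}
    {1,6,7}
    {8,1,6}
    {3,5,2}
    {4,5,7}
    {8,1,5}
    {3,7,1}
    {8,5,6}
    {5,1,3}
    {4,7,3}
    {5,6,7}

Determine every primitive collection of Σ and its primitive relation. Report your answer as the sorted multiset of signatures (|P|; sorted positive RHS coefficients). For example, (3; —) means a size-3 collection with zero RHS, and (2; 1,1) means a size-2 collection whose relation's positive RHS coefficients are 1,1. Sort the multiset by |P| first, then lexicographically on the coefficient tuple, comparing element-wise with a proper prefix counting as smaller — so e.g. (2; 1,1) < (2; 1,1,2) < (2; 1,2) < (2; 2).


Minimal non-faces — 14 found among 8 rays, 12 max cones:

  {1,4}:  v_{1} + v_{4} = 0  ⟹  sig = (2; —)
  {2,7}:  v_{2} + v_{7} = v_{4}  ⟹  sig = (2; 1)
  {2,8}:  v_{2} + v_{8} = v_{5}  ⟹  sig = (2; 1)
  {3,8}:  v_{3} + v_{8} = v_{1}  ⟹  sig = (2; 1)
  {7,8}:  v_{7} + v_{8} = v_{6}  ⟹  sig = (2; 1)
  {1,2}:  v_{1} + v_{2} = v_{3} + v_{5}  ⟹  sig = (2; 1,1)
  {2,6}:  v_{2} + v_{6} = v_{5} + v_{7}  ⟹  sig = (2; 1,1)
  {3,6}:  v_{3} + v_{6} = v_{1} + v_{7}  ⟹  sig = (2; 1,1)
  {4,8}:  v_{4} + v_{8} = v_{5} + v_{7}  ⟹  sig = (2; 1,1)
  {4,6}:  v_{4} + v_{6} = v_{5} + 2·v_{7}  ⟹  sig = (2; 1,2)
  {3,5,7}:  v_{3} + v_{5} + v_{7} = 0  ⟹  sig = (3; —)
  {1,5,7}:  v_{1} + v_{5} + v_{7} = v_{8}  ⟹  sig = (3; 1)
  {3,4,5}:  v_{3} + v_{4} + v_{5} = v_{2}  ⟹  sig = (3; 1)
  {1,5,6}:  v_{1} + v_{5} + v_{6} = 2·v_{8}  ⟹  sig = (3; 2)

Signatures (|P|; sorted positive RHS coefficients), sorted:
[(2; —), (2; 1), (2; 1), (2; 1), (2; 1), (2; 1,1), (2; 1,1), (2; 1,1), (2; 1,1), (2; 1,2), (3; —), (3; 1), (3; 1), (3; 2)]


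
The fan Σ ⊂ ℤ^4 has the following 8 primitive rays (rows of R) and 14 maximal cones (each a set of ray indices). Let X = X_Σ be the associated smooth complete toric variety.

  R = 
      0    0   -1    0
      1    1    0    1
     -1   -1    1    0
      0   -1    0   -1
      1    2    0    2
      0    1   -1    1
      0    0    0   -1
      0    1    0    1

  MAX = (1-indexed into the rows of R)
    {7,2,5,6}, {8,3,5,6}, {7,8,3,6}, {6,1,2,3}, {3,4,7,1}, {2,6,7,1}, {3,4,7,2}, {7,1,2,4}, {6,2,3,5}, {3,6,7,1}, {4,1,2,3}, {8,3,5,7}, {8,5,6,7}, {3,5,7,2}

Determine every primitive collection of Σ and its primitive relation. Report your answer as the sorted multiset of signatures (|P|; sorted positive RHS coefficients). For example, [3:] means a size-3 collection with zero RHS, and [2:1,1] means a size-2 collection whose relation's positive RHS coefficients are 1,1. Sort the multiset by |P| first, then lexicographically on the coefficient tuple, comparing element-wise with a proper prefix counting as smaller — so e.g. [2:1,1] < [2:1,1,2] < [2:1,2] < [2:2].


9 minimal non-faces of Δ(Σ) (on 8 rays):

  • {4,8}:  v_{4} + v_{8} = 0  ⇒ sig = [2:]
  • {1,8}:  v_{1} + v_{8} = v_{6}  ⇒ sig = [2:1]
  • {2,8}:  v_{2} + v_{8} = v_{5}  ⇒ sig = [2:1]
  • {4,5}:  v_{4} + v_{5} = v_{2}  ⇒ sig = [2:1]
  • {4,6}:  v_{4} + v_{6} = v_{1}  ⇒ sig = [2:1]
  • {1,5}:  v_{1} + v_{5} = v_{2} + v_{6}  ⇒ sig = [2:1,1]
  • {1,2,3,7}:  v_{1} + v_{2} + v_{3} + v_{7} = 0  ⇒ sig = [4:]
  • {2,3,6,7}:  v_{2} + v_{3} + v_{6} + v_{7} = v_{8}  ⇒ sig = [4:1]
  • {3,5,6,7}:  v_{3} + v_{5} + v_{6} + v_{7} = 2·v_{8}  ⇒ sig = [4:2]

Signatures (|P|; sorted positive RHS coefficients), sorted:
[[2:], [2:1], [2:1], [2:1], [2:1], [2:1,1], [4:], [4:1], [4:2]]


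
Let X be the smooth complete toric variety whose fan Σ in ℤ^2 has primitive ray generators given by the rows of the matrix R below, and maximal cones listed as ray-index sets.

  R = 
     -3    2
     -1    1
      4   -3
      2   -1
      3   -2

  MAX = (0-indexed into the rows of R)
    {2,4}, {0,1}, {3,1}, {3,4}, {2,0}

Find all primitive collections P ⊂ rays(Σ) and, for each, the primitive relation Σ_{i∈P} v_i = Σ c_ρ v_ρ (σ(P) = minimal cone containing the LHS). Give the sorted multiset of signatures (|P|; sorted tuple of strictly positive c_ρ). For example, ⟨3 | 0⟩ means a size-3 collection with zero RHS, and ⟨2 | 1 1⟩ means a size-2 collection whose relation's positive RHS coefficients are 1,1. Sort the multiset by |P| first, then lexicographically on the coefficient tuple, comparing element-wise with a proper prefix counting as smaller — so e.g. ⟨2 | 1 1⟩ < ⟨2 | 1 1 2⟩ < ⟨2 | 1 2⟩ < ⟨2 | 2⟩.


Primitive collections (5):

  P = {0,4}:  v_{0} + v_{4} = 0  →  sig = ⟨2 | 0⟩
  P = {0,3}:  v_{0} + v_{3} = v_{1}  →  sig = ⟨2 | 1⟩
  P = {1,2}:  v_{1} + v_{2} = v_{4}  →  sig = ⟨2 | 1⟩
  P = {1,4}:  v_{1} + v_{4} = v_{3}  →  sig = ⟨2 | 1⟩
  P = {2,3}:  v_{2} + v_{3} = 2·v_{4}  →  sig = ⟨2 | 2⟩

Hence PRS(X_Σ) =
{ ⟨2 | 0⟩,  ⟨2 | 1⟩ ×3,  ⟨2 | 2⟩ }


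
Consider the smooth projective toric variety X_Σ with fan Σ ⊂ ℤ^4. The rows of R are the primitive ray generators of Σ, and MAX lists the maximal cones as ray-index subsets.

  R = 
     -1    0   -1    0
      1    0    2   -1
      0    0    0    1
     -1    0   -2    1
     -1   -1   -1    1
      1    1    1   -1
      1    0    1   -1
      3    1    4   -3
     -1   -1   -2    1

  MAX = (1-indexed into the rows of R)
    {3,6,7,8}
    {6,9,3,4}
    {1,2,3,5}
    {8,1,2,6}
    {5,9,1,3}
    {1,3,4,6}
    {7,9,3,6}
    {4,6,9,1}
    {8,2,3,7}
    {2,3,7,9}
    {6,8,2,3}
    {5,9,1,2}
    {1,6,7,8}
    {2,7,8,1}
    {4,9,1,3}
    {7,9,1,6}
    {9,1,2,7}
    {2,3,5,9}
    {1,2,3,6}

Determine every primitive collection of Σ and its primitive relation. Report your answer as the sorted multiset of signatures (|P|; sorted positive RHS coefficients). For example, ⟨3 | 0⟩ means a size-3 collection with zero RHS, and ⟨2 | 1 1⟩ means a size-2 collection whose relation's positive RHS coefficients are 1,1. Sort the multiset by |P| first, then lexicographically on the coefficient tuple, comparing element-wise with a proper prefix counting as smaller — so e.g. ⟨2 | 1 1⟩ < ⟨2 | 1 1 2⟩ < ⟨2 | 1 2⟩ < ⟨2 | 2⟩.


Σ has 14 primitive collections:

  P = {2,4}:  v_{2} + v_{4} = 0 — sig = ⟨2 | 0⟩
  P = {5,6}:  v_{5} + v_{6} = 0 — sig = ⟨2 | 0⟩
  P = {4,7}:  v_{4} + v_{7} = v_{6} + v_{9} — sig = ⟨2 | 1 1⟩
  P = {4,8}:  v_{4} + v_{8} = v_{6} + v_{7} — sig = ⟨2 | 1 1⟩
  P = {5,7}:  v_{5} + v_{7} = v_{2} + v_{9} — sig = ⟨2 | 1 1⟩
  P = {5,8}:  v_{5} + v_{8} = v_{2} + v_{7} — sig = ⟨2 | 1 1⟩
  P = {4,5}:  v_{4} + v_{5} = v_{1} + v_{3} + v_{9} — sig = ⟨2 | 1 1 1⟩
  P = {8,9}:  v_{8} + v_{9} = 2·v_{7} — sig = ⟨2 | 2⟩
  P = {1,3,7}:  v_{1} + v_{3} + v_{7} = 0 — sig = ⟨3 | 0⟩
  P = {2,6,7}:  v_{2} + v_{6} + v_{7} = v_{8} — sig = ⟨3 | 1⟩
  P = {2,6,9}:  v_{2} + v_{6} + v_{9} = v_{7} — sig = ⟨3 | 1⟩
  P = {1,3,8}:  v_{1} + v_{3} + v_{8} = v_{2} + v_{6} — sig = ⟨3 | 1 1⟩
  P = {1,2,3,9}:  v_{1} + v_{2} + v_{3} + v_{9} = v_{5} — sig = ⟨4 | 1⟩
  P = {1,3,6,9}:  v_{1} + v_{3} + v_{6} + v_{9} = v_{4} — sig = ⟨4 | 1⟩

Hence PRS(X_Σ) =
    ⟨2 | 0⟩
    ⟨2 | 0⟩
    ⟨2 | 1 1⟩
    ⟨2 | 1 1⟩
    ⟨2 | 1 1⟩
    ⟨2 | 1 1⟩
    ⟨2 | 1 1 1⟩
    ⟨2 | 2⟩
    ⟨3 | 0⟩
    ⟨3 | 1⟩
    ⟨3 | 1⟩
    ⟨3 | 1 1⟩
    ⟨4 | 1⟩
    ⟨4 | 1⟩


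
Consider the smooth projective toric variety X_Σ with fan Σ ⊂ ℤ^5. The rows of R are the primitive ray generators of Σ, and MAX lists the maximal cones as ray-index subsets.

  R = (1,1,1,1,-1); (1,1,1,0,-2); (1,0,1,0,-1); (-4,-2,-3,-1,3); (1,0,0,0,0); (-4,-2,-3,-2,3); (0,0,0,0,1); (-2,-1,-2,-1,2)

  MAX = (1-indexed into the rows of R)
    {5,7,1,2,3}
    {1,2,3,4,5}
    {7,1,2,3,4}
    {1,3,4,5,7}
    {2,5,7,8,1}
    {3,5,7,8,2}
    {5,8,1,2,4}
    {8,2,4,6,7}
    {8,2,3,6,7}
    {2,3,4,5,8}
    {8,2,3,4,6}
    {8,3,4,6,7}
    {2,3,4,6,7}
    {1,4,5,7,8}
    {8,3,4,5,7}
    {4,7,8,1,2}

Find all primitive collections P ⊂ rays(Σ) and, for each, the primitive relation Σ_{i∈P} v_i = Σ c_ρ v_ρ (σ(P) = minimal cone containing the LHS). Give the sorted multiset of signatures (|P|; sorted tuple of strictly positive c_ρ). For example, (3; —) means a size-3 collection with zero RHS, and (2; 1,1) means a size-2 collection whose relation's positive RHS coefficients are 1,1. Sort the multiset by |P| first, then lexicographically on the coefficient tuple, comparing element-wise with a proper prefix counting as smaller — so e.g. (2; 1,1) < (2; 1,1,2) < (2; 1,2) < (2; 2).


5 minimal non-faces of Δ(Σ) (on 8 rays):

  P = {1,6}:  v_{1} + v_{6} = v_{2} + v_{4} + v_{7} — sig = (2; 1,1,1)
  P = {5,6}:  v_{5} + v_{6} = v_{3} + 2·v_{8} — sig = (2; 1,2)
  P = {1,3,8}:  v_{1} + v_{3} + v_{8} = 0 — sig = (3; —)
  P = {2,4,5,7}:  v_{2} + v_{4} + v_{5} + v_{7} = v_{8} — sig = (4; 1)
  P = {2,3,4,7,8}:  v_{2} + v_{3} + v_{4} + v_{7} + v_{8} = v_{6} — sig = (5; 1)

Hence PRS(X_Σ) =
{ (2; 1,1,1),  (2; 1,2),  (3; —),  (4; 1),  (5; 1) }


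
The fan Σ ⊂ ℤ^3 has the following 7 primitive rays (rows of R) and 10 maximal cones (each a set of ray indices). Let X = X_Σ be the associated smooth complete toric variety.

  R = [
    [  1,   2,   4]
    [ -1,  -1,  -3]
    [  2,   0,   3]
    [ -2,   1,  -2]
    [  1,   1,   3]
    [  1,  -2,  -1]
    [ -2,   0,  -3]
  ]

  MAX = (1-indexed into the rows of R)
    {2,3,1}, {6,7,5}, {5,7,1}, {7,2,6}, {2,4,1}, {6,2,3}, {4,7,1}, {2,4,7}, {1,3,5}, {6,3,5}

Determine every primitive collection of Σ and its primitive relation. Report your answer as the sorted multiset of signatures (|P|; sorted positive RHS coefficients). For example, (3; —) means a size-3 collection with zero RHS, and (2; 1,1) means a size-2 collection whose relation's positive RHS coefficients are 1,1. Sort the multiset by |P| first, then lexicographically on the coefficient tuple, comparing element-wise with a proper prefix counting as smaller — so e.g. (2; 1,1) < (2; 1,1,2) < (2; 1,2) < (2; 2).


|primitive collections| = 7. Relations:

  P = {2,5}:  v_{2} + v_{5} = 0 ; sig = (2; —)
  P = {3,7}:  v_{3} + v_{7} = 0 ; sig = (2; —)
  P = {1,6}:  v_{1} + v_{6} = v_{3} ; sig = (2; 1)
  P = {4,6}:  v_{4} + v_{6} = v_{2} ; sig = (2; 1)
  P = {3,4}:  v_{3} + v_{4} = v_{1} + v_{2} ; sig = (2; 1,1)
  P = {4,5}:  v_{4} + v_{5} = v_{1} + v_{7} ; sig = (2; 1,1)
  P = {1,2,7}:  v_{1} + v_{2} + v_{7} = v_{4} ; sig = (3; 1)

Signatures (|P|; sorted positive RHS coefficients), sorted:
{ (2; —) ×2,  (2; 1) ×2,  (2; 1,1) ×2,  (3; 1) }


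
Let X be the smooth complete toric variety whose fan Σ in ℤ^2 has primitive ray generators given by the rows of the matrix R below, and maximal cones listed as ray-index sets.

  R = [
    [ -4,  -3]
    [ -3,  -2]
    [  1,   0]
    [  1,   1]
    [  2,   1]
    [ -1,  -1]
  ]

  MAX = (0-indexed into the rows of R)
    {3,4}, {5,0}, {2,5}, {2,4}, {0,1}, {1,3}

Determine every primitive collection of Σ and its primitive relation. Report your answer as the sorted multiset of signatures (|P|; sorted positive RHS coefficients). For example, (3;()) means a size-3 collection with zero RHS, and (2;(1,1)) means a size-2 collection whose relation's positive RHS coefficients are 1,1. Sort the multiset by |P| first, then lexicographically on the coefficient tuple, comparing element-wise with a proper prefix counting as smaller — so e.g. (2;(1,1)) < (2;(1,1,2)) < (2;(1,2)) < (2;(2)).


The 9 primitive collections of Σ (r=6, n=2):

  • {3,5}:  v_{3} + v_{5} = 0 — sig = (2;())
  • {0,3}:  v_{0} + v_{3} = v_{1} — sig = (2;(1))
  • {1,4}:  v_{1} + v_{4} = v_{5} — sig = (2;(1))
  • {1,5}:  v_{1} + v_{5} = v_{0} — sig = (2;(1))
  • {2,3}:  v_{2} + v_{3} = v_{4} — sig = (2;(1))
  • {4,5}:  v_{4} + v_{5} = v_{2} — sig = (2;(1))
  • {0,4}:  v_{0} + v_{4} = 2·v_{5} — sig = (2;(2))
  • {1,2}:  v_{1} + v_{2} = 2·v_{5} — sig = (2;(2))
  • {0,2}:  v_{0} + v_{2} = 3·v_{5} — sig = (2;(3))

Signatures (|P|; sorted positive RHS coefficients), sorted:
[(2;()), (2;(1)), (2;(1)), (2;(1)), (2;(1)), (2;(1)), (2;(2)), (2;(2)), (2;(3))]


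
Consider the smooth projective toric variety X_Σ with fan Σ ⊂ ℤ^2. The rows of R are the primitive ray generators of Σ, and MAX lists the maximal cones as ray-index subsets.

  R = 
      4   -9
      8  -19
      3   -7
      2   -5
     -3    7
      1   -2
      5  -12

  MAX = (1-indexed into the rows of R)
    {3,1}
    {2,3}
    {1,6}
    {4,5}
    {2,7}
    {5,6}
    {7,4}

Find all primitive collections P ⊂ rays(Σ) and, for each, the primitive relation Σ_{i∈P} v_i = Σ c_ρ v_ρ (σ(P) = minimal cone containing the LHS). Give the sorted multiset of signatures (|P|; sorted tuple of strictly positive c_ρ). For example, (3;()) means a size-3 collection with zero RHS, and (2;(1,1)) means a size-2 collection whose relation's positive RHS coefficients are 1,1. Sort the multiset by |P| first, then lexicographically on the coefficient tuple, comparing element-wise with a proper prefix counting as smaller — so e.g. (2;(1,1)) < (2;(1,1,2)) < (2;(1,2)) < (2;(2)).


14 collections generate NE(X_Σ); each relation:

  {3,5}:  v_{3} + v_{5} = 0  ⇒ sig = (2;())
  {1,5}:  v_{1} + v_{5} = v_{6}  ⇒ sig = (2;(1))
  {2,5}:  v_{2} + v_{5} = v_{7}  ⇒ sig = (2;(1))
  {3,4}:  v_{3} + v_{4} = v_{7}  ⇒ sig = (2;(1))
  {3,6}:  v_{3} + v_{6} = v_{1}  ⇒ sig = (2;(1))
  {3,7}:  v_{3} + v_{7} = v_{2}  ⇒ sig = (2;(1))
  {4,6}:  v_{4} + v_{6} = v_{3}  ⇒ sig = (2;(1))
  {5,7}:  v_{5} + v_{7} = v_{4}  ⇒ sig = (2;(1))
  {1,4}:  v_{1} + v_{4} = 2·v_{3}  ⇒ sig = (2;(2))
  {2,4}:  v_{2} + v_{4} = 2·v_{7}  ⇒ sig = (2;(2))
  {6,7}:  v_{6} + v_{7} = 2·v_{3}  ⇒ sig = (2;(2))
  {1,7}:  v_{1} + v_{7} = 3·v_{3}  ⇒ sig = (2;(3))
  {2,6}:  v_{2} + v_{6} = 3·v_{3}  ⇒ sig = (2;(3))
  {1,2}:  v_{1} + v_{2} = 4·v_{3}  ⇒ sig = (2;(4))

Sorted signature multiset PRS(X):
{ (2;()),  (2;(1)) ×7,  (2;(2)) ×3,  (2;(3)) ×2,  (2;(4)) }


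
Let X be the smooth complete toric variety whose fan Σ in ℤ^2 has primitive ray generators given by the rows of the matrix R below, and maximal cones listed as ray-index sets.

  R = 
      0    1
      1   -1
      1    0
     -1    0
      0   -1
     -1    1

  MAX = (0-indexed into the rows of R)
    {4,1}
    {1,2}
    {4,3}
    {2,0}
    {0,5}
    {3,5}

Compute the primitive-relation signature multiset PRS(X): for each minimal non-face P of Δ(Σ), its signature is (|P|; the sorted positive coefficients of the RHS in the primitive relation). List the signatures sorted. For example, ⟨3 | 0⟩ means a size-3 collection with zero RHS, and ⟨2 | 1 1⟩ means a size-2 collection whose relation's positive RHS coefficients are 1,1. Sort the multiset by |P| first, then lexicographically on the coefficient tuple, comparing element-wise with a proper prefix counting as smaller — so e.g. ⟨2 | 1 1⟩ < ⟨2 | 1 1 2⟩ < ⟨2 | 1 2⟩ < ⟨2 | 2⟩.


Minimal non-faces — 9 found among 6 rays, 6 max cones:

  P = {0,4}:  v_{0} + v_{4} = 0  so sig = ⟨2 | 0⟩
  P = {1,5}:  v_{1} + v_{5} = 0  so sig = ⟨2 | 0⟩
  P = {2,3}:  v_{2} + v_{3} = 0  so sig = ⟨2 | 0⟩
  P = {0,1}:  v_{0} + v_{1} = v_{2}  so sig = ⟨2 | 1⟩
  P = {0,3}:  v_{0} + v_{3} = v_{5}  so sig = ⟨2 | 1⟩
  P = {1,3}:  v_{1} + v_{3} = v_{4}  so sig = ⟨2 | 1⟩
  P = {2,4}:  v_{2} + v_{4} = v_{1}  so sig = ⟨2 | 1⟩
  P = {2,5}:  v_{2} + v_{5} = v_{0}  so sig = ⟨2 | 1⟩
  P = {4,5}:  v_{4} + v_{5} = v_{3}  so sig = ⟨2 | 1⟩

Sorted signature multiset PRS(X):
[⟨2 | 0⟩, ⟨2 | 0⟩, ⟨2 | 0⟩, ⟨2 | 1⟩, ⟨2 | 1⟩, ⟨2 | 1⟩, ⟨2 | 1⟩, ⟨2 | 1⟩, ⟨2 | 1⟩]


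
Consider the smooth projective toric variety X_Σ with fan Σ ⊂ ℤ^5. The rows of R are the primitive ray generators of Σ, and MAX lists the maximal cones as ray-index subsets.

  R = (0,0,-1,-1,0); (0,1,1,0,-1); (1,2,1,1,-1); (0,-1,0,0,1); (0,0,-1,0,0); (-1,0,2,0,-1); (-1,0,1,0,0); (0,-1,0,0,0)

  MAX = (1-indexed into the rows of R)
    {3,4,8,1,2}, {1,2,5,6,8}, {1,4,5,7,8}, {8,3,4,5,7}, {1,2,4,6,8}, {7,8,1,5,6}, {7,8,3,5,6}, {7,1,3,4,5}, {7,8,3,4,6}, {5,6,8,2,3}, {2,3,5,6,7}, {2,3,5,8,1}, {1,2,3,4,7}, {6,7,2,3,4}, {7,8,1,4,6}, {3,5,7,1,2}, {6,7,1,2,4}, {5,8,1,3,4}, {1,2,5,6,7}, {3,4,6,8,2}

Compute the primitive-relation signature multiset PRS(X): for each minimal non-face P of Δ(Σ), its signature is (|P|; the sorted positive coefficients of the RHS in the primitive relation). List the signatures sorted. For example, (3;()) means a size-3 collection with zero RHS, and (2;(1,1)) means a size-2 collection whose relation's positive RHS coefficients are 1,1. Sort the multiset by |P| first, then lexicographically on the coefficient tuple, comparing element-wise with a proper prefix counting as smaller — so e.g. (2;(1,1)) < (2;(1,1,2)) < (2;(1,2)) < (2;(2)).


Σ has 5 primitive collections:

  P = {2,4,5}:  v_{2} + v_{4} + v_{5} = 0  ⇒ sig = (3;())
  P = {2,7,8}:  v_{2} + v_{7} + v_{8} = v_{6}  ⇒ sig = (3;(1))
  P = {4,5,6}:  v_{4} + v_{5} + v_{6} = v_{7} + v_{8}  ⇒ sig = (3;(1,1))
  P = {1,3,6}:  v_{1} + v_{3} + v_{6} = 2·v_{2}  ⇒ sig = (3;(2))
  P = {1,3,7,8}:  v_{1} + v_{3} + v_{7} + v_{8} = v_{2}  ⇒ sig = (4;(1))

so the primitive-relation signature multiset is
    (3;())
    (3;(1))
    (3;(1,1))
    (3;(2))
    (4;(1))


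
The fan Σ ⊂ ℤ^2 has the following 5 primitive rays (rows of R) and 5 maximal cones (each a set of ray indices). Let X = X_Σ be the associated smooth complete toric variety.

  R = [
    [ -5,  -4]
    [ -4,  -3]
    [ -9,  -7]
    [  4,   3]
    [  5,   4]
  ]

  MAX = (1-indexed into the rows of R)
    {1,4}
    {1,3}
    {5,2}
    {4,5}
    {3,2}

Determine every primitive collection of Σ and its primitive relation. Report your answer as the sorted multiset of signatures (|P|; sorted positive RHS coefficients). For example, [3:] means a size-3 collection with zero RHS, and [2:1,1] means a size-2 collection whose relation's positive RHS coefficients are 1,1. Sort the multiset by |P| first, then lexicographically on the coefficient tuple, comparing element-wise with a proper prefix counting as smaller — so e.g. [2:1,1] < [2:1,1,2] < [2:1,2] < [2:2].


Σ has 5 primitive collections:

  P = {1,5}:  v_{1} + v_{5} = 0  so sig = [2:]
  P = {2,4}:  v_{2} + v_{4} = 0  so sig = [2:]
  P = {1,2}:  v_{1} + v_{2} = v_{3}  so sig = [2:1]
  P = {3,4}:  v_{3} + v_{4} = v_{1}  so sig = [2:1]
  P = {3,5}:  v_{3} + v_{5} = v_{2}  so sig = [2:1]

so the primitive-relation signature multiset is
{ [2:] ×2,  [2:1] ×3 }


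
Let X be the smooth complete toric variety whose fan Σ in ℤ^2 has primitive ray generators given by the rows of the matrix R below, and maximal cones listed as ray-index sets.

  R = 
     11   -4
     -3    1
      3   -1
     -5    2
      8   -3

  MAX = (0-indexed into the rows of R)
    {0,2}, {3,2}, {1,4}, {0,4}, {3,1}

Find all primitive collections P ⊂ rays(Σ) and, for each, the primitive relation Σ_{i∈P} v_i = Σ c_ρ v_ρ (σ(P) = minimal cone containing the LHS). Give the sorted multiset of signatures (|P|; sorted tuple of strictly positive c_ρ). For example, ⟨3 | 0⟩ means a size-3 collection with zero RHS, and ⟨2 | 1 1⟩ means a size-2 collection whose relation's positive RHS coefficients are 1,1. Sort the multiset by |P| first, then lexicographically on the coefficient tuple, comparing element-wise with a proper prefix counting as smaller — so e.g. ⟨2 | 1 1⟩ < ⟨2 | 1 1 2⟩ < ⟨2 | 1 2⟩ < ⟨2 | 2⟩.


The 5 primitive collections of Σ (r=5, n=2):

  P = {1,2}:  v_{1} + v_{2} = 0 — sig = ⟨2 | 0⟩
  P = {0,1}:  v_{0} + v_{1} = v_{4} — sig = ⟨2 | 1⟩
  P = {2,4}:  v_{2} + v_{4} = v_{0} — sig = ⟨2 | 1⟩
  P = {3,4}:  v_{3} + v_{4} = v_{2} — sig = ⟨2 | 1⟩
  P = {0,3}:  v_{0} + v_{3} = 2·v_{2} — sig = ⟨2 | 2⟩

Hence PRS(X_Σ) =
    |P|=2: 5 collections, coeffs (), (1), (1), (1), (2)


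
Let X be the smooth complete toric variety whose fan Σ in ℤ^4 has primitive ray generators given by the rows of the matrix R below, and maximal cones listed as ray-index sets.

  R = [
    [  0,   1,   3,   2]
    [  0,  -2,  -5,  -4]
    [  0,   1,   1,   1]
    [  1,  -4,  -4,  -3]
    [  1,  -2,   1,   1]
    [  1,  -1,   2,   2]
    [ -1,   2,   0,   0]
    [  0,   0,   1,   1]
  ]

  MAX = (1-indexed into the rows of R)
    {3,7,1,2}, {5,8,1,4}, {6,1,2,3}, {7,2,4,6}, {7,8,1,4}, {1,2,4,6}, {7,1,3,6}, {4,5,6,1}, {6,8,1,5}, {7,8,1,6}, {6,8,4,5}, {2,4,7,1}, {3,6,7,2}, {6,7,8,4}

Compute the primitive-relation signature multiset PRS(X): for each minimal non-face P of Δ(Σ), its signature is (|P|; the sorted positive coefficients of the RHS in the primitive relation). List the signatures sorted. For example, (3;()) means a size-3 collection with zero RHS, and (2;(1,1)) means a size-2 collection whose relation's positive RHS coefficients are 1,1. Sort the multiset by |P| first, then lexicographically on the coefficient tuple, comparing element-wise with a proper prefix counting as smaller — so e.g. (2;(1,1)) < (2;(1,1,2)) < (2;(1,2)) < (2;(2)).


Primitive collections (9):

  {2,5}:  v_{2} + v_{5} = v_{4}  ⟹  sig = (2;(1))
  {3,5}:  v_{3} + v_{5} = v_{6}  ⟹  sig = (2;(1))
  {5,7}:  v_{5} + v_{7} = v_{8}  ⟹  sig = (2;(1))
  {2,8}:  v_{2} + v_{8} = v_{4} + v_{7}  ⟹  sig = (2;(1,1))
  {3,4}:  v_{3} + v_{4} = v_{2} + v_{6}  ⟹  sig = (2;(1,1))
  {3,8}:  v_{3} + v_{8} = v_{6} + v_{7}  ⟹  sig = (2;(1,1))
  {1,2,6,7}:  v_{1} + v_{2} + v_{6} + v_{7} = 0  ⟹  sig = (4;())
  {1,4,6,7}:  v_{1} + v_{4} + v_{6} + v_{7} = v_{5}  ⟹  sig = (4;(1))
  {1,4,6,8}:  v_{1} + v_{4} + v_{6} + v_{8} = 2·v_{5}  ⟹  sig = (4;(2))

so the primitive-relation signature multiset is
[(2;(1)), (2;(1)), (2;(1)), (2;(1,1)), (2;(1,1)), (2;(1,1)), (4;()), (4;(1)), (4;(2))]


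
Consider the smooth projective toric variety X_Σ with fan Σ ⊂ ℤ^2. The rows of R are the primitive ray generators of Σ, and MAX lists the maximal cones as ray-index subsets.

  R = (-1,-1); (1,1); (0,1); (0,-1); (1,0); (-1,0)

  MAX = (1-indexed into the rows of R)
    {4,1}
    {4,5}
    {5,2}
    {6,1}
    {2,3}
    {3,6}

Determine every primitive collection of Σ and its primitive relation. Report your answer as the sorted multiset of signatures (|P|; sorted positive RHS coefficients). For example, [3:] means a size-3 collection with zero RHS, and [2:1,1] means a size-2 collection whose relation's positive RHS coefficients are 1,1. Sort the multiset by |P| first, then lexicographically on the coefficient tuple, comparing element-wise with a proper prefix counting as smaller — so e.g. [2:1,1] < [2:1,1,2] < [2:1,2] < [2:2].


Σ has 9 primitive collections:

  • {1,2}:  v_{1} + v_{2} = 0  ⟹  sig = [2:]
  • {3,4}:  v_{3} + v_{4} = 0  ⟹  sig = [2:]
  • {5,6}:  v_{5} + v_{6} = 0  ⟹  sig = [2:]
  • {1,3}:  v_{1} + v_{3} = v_{6}  ⟹  sig = [2:1]
  • {1,5}:  v_{1} + v_{5} = v_{4}  ⟹  sig = [2:1]
  • {2,4}:  v_{2} + v_{4} = v_{5}  ⟹  sig = [2:1]
  • {2,6}:  v_{2} + v_{6} = v_{3}  ⟹  sig = [2:1]
  • {3,5}:  v_{3} + v_{5} = v_{2}  ⟹  sig = [2:1]
  • {4,6}:  v_{4} + v_{6} = v_{1}  ⟹  sig = [2:1]

Hence PRS(X_Σ) =
{ [2:] ×3,  [2:1] ×6 }


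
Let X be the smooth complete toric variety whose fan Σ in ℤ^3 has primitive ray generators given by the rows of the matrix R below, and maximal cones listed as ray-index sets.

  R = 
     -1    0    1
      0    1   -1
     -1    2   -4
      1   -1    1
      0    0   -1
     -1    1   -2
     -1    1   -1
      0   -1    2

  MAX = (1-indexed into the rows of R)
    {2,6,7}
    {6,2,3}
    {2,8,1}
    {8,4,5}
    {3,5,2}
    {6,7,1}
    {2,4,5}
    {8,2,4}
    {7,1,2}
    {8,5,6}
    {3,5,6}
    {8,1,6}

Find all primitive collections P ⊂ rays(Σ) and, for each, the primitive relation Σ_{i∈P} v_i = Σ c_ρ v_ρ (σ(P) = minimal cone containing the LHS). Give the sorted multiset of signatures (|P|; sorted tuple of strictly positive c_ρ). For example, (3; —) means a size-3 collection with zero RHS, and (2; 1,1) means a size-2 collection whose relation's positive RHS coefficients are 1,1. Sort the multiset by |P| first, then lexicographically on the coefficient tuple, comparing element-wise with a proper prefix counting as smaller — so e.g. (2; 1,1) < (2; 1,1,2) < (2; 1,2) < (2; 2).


Σ has 14 primitive collections:

  P = {4,7}:  v_{4} + v_{7} = 0  ⇒ sig = (2; —)
  P = {1,4}:  v_{1} + v_{4} = v_{8}  ⇒ sig = (2; 1)
  P = {3,8}:  v_{3} + v_{8} = v_{6}  ⇒ sig = (2; 1)
  P = {4,6}:  v_{4} + v_{6} = v_{5}  ⇒ sig = (2; 1)
  P = {5,7}:  v_{5} + v_{7} = v_{6}  ⇒ sig = (2; 1)
  P = {7,8}:  v_{7} + v_{8} = v_{1}  ⇒ sig = (2; 1)
  P = {1,3}:  v_{1} + v_{3} = v_{6} + v_{7}  ⇒ sig = (2; 1,1)
  P = {1,5}:  v_{1} + v_{5} = v_{6} + v_{8}  ⇒ sig = (2; 1,1)
  P = {3,4}:  v_{3} + v_{4} = v_{2} + 2·v_{5}  ⇒ sig = (2; 1,2)
  P = {3,7}:  v_{3} + v_{7} = v_{2} + 2·v_{6}  ⇒ sig = (2; 1,2)
  P = {2,5,8}:  v_{2} + v_{5} + v_{8} = 0  ⇒ sig = (3; —)
  P = {2,5,6}:  v_{2} + v_{5} + v_{6} = v_{3}  ⇒ sig = (3; 1)
  P = {2,6,8}:  v_{2} + v_{6} + v_{8} = v_{7}  ⇒ sig = (3; 1)
  P = {1,2,6}:  v_{1} + v_{2} + v_{6} = 2·v_{7}  ⇒ sig = (3; 2)

Hence PRS(X_Σ) =
    (2; —)
    (2; 1)
    (2; 1)
    (2; 1)
    (2; 1)
    (2; 1)
    (2; 1,1)
    (2; 1,1)
    (2; 1,2)
    (2; 1,2)
    (3; —)
    (3; 1)
    (3; 1)
    (3; 2)


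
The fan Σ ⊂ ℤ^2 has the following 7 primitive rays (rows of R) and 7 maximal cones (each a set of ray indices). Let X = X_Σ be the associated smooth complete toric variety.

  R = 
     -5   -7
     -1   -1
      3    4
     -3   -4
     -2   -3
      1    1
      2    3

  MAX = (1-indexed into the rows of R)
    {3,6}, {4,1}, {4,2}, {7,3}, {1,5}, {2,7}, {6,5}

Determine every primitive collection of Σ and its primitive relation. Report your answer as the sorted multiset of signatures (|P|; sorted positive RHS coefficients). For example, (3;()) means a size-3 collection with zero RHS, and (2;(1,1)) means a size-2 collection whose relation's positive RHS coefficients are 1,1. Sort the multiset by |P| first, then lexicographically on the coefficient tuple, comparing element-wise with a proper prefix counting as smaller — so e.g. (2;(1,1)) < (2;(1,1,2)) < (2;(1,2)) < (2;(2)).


Primitive collections (14):

  P={2,6}:  v_{2} + v_{6} = 0  ⇒ sig = (2;())
  P={3,4}:  v_{3} + v_{4} = 0  ⇒ sig = (2;())
  P={5,7}:  v_{5} + v_{7} = 0  ⇒ sig = (2;())
  P={1,3}:  v_{1} + v_{3} = v_{5}  ⇒ sig = (2;(1))
  P={1,7}:  v_{1} + v_{7} = v_{4}  ⇒ sig = (2;(1))
  P={2,3}:  v_{2} + v_{3} = v_{7}  ⇒ sig = (2;(1))
  P={2,5}:  v_{2} + v_{5} = v_{4}  ⇒ sig = (2;(1))
  P={3,5}:  v_{3} + v_{5} = v_{6}  ⇒ sig = (2;(1))
  P={4,5}:  v_{4} + v_{5} = v_{1}  ⇒ sig = (2;(1))
  P={4,6}:  v_{4} + v_{6} = v_{5}  ⇒ sig = (2;(1))
  P={4,7}:  v_{4} + v_{7} = v_{2}  ⇒ sig = (2;(1))
  P={6,7}:  v_{6} + v_{7} = v_{3}  ⇒ sig = (2;(1))
  P={1,2}:  v_{1} + v_{2} = 2·v_{4}  ⇒ sig = (2;(2))
  P={1,6}:  v_{1} + v_{6} = 2·v_{5}  ⇒ sig = (2;(2))

Hence PRS(X_Σ) =
    |P|=2: 14 collections, coeffs (), (), (), (1), (1), (1), (1), (1), (1), (1), (1), (1), (2), (2)


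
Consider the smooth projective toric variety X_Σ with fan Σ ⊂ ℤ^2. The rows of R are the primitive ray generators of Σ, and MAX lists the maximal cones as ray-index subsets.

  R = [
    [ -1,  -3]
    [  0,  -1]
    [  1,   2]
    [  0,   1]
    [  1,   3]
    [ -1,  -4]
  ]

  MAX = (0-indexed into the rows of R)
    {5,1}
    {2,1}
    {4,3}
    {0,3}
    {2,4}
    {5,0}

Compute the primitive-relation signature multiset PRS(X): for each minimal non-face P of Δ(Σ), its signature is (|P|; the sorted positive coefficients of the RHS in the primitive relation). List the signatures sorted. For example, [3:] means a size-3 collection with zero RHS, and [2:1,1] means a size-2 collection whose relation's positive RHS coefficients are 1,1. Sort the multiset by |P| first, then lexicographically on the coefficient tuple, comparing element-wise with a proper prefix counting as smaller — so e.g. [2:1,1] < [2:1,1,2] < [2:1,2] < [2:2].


The 9 primitive collections of Σ (r=6, n=2):

  P={0,4}:  v_{0} + v_{4} = 0 ; sig = [2:]
  P={1,3}:  v_{1} + v_{3} = 0 ; sig = [2:]
  P={0,1}:  v_{0} + v_{1} = v_{5} ; sig = [2:1]
  P={0,2}:  v_{0} + v_{2} = v_{1} ; sig = [2:1]
  P={1,4}:  v_{1} + v_{4} = v_{2} ; sig = [2:1]
  P={2,3}:  v_{2} + v_{3} = v_{4} ; sig = [2:1]
  P={3,5}:  v_{3} + v_{5} = v_{0} ; sig = [2:1]
  P={4,5}:  v_{4} + v_{5} = v_{1} ; sig = [2:1]
  P={2,5}:  v_{2} + v_{5} = 2·v_{1} ; sig = [2:2]

Hence PRS(X_Σ) =
    |P|=2: 9 collections, coeffs (), (), (1), (1), (1), (1), (1), (1), (2)


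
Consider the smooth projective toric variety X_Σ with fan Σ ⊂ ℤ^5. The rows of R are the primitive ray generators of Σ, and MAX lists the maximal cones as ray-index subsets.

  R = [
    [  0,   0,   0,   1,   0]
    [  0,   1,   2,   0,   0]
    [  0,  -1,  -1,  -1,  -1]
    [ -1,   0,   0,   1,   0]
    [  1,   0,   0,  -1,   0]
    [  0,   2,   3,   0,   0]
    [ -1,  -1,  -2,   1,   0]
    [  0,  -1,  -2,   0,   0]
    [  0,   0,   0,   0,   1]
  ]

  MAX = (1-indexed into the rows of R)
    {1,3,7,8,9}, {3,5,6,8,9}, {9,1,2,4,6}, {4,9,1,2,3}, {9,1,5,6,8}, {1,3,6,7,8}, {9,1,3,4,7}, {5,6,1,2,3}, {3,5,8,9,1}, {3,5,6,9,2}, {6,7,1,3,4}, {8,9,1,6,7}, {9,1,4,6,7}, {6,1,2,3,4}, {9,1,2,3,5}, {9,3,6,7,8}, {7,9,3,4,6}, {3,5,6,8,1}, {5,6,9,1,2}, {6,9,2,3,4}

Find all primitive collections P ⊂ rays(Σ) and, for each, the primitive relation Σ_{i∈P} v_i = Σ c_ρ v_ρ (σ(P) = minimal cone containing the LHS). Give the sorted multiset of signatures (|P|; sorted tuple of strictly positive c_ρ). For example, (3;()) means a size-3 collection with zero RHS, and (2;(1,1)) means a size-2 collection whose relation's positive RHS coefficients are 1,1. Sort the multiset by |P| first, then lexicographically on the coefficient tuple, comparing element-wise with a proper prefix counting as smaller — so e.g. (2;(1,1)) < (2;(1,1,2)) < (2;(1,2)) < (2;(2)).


6 minimal non-faces of Δ(Σ) (on 9 rays):

  • {2,8}:  v_{2} + v_{8} = 0 — sig = (2;())
  • {4,5}:  v_{4} + v_{5} = 0 — sig = (2;())
  • {2,7}:  v_{2} + v_{7} = v_{4} — sig = (2;(1))
  • {4,8}:  v_{4} + v_{8} = v_{7} — sig = (2;(1))
  • {5,7}:  v_{5} + v_{7} = v_{8} — sig = (2;(1))
  • {1,3,6,9}:  v_{1} + v_{3} + v_{6} + v_{9} = v_{2} — sig = (4;(1))

so the primitive-relation signature multiset is
    (2;())
    (2;())
    (2;(1))
    (2;(1))
    (2;(1))
    (4;(1))


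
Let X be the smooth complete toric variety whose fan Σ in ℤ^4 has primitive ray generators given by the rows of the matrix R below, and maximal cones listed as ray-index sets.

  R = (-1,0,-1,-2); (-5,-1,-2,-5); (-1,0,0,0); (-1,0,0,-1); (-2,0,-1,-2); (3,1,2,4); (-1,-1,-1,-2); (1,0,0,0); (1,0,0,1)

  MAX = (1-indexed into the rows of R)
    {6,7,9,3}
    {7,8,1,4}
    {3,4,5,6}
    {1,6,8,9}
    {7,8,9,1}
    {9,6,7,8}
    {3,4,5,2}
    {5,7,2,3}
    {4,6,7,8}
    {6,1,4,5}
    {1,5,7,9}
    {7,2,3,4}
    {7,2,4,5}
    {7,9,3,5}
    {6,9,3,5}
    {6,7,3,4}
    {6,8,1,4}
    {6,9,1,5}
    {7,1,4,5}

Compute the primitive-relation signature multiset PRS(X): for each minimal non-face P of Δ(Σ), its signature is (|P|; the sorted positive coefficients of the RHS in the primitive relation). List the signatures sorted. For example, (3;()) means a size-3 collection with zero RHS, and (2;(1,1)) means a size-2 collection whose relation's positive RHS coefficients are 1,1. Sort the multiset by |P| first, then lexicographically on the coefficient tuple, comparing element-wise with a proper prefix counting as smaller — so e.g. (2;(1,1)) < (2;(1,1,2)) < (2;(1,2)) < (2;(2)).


Minimal non-faces — 11 found among 9 rays, 19 max cones:

  P = {3,8}:  v_{3} + v_{8} = 0  so sig = (2;())
  P = {4,9}:  v_{4} + v_{9} = 0  so sig = (2;())
  P = {1,3}:  v_{1} + v_{3} = v_{5}  so sig = (2;(1))
  P = {5,8}:  v_{5} + v_{8} = v_{1}  so sig = (2;(1))
  P = {2,6}:  v_{2} + v_{6} = v_{3} + v_{4}  so sig = (2;(1,1))
  P = {2,8}:  v_{2} + v_{8} = v_{4} + v_{5} + v_{7}  so sig = (2;(1,1,1))
  P = {2,9}:  v_{2} + v_{9} = v_{3} + v_{5} + v_{7}  so sig = (2;(1,1,1))
  P = {1,2}:  v_{1} + v_{2} = v_{4} + 2·v_{5} + v_{7}  so sig = (2;(1,1,2))
  P = {5,6,7}:  v_{5} + v_{6} + v_{7} = 0  so sig = (3;())
  P = {1,6,7}:  v_{1} + v_{6} + v_{7} = v_{8}  so sig = (3;(1))
  P = {3,4,5,7}:  v_{3} + v_{4} + v_{5} + v_{7} = v_{2}  so sig = (4;(1))

Sorted signature multiset PRS(X):
    (2;())
    (2;())
    (2;(1))
    (2;(1))
    (2;(1,1))
    (2;(1,1,1))
    (2;(1,1,1))
    (2;(1,1,2))
    (3;())
    (3;(1))
    (4;(1))
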